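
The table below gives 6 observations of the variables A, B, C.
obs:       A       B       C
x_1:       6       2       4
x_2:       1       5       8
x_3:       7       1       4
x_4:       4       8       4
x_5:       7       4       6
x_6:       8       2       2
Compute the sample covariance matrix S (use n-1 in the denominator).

Step 1 — column means:
  mean(A) = (6 + 1 + 7 + 4 + 7 + 8) / 6 = 33/6 = 5.5
  mean(B) = (2 + 5 + 1 + 8 + 4 + 2) / 6 = 22/6 = 3.6667
  mean(C) = (4 + 8 + 4 + 4 + 6 + 2) / 6 = 28/6 = 4.6667

Step 2 — sample covariance S[i,j] = (1/(n-1)) · Σ_k (x_{k,i} - mean_i) · (x_{k,j} - mean_j), with n-1 = 5.
  S[A,A] = ((0.5)·(0.5) + (-4.5)·(-4.5) + (1.5)·(1.5) + (-1.5)·(-1.5) + (1.5)·(1.5) + (2.5)·(2.5)) / 5 = 33.5/5 = 6.7
  S[A,B] = ((0.5)·(-1.6667) + (-4.5)·(1.3333) + (1.5)·(-2.6667) + (-1.5)·(4.3333) + (1.5)·(0.3333) + (2.5)·(-1.6667)) / 5 = -21/5 = -4.2
  S[A,C] = ((0.5)·(-0.6667) + (-4.5)·(3.3333) + (1.5)·(-0.6667) + (-1.5)·(-0.6667) + (1.5)·(1.3333) + (2.5)·(-2.6667)) / 5 = -20/5 = -4
  S[B,B] = ((-1.6667)·(-1.6667) + (1.3333)·(1.3333) + (-2.6667)·(-2.6667) + (4.3333)·(4.3333) + (0.3333)·(0.3333) + (-1.6667)·(-1.6667)) / 5 = 33.3333/5 = 6.6667
  S[B,C] = ((-1.6667)·(-0.6667) + (1.3333)·(3.3333) + (-2.6667)·(-0.6667) + (4.3333)·(-0.6667) + (0.3333)·(1.3333) + (-1.6667)·(-2.6667)) / 5 = 9.3333/5 = 1.8667
  S[C,C] = ((-0.6667)·(-0.6667) + (3.3333)·(3.3333) + (-0.6667)·(-0.6667) + (-0.6667)·(-0.6667) + (1.3333)·(1.3333) + (-2.6667)·(-2.6667)) / 5 = 21.3333/5 = 4.2667

S is symmetric (S[j,i] = S[i,j]). Assembling:

S = [[6.7, -4.2, -4],
 [-4.2, 6.6667, 1.8667],
 [-4, 1.8667, 4.2667]]


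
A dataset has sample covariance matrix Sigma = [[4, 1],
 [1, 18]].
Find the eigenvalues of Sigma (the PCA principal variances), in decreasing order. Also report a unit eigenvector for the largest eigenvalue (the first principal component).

Step 1 — characteristic polynomial of 2×2 Sigma:
  det(Sigma - λI) = λ² - trace · λ + det = 0.
  trace = 4 + 18 = 22, det = 4·18 - (1)² = 71.
Step 2 — discriminant:
  Δ = trace² - 4·det = 484 - 284 = 200.
Step 3 — eigenvalues:
  λ = (trace ± √Δ)/2 = (22 ± 14.1421)/2,
  λ_1 = 18.0711,  λ_2 = 3.9289.

Step 4 — unit eigenvector for λ_1: solve (Sigma - λ_1 I)v = 0. First row:
  (4 - 18.0711)·v_x + (1)·v_y = 0, i.e. (-14.0711)·v_x + (1)·v_y = 0,
  so v ∝ (b, λ_1 - a) = (1, 14.0711) = u.
  ||u|| = √((1)² + (14.0711)²) = √(198.9949) ≈ 14.1066,
  v_1 = u/||u|| ≈ (0.0709, 0.9975) (||v_1|| = 1).

λ_1 = 18.0711,  λ_2 = 3.9289;  v_1 ≈ (0.0709, 0.9975)


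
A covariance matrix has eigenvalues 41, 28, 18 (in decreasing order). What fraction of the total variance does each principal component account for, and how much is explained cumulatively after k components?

Step 1 — total variance = trace(Sigma) = Σ λ_i = 41 + 28 + 18 = 87.

Step 2 — fraction explained by component i = λ_i / Σ λ:
  PC1: 41/87 = 0.4713
  PC2: 28/87 = 0.3218
  PC3: 18/87 = 0.2069

Step 3 — cumulative fraction after k components = (λ_1 + ... + λ_k) / Σ λ:
  k = 1: 41/87 = 0.4713
  k = 2: (41 + 28)/87 = 69/87 = 0.7931
  k = 3: (41 + 28 + 18)/87 = 87/87 = 1

Summary (fraction, with percent):

explained: PC1 0.4713 (47.13%), PC2 0.3218 (32.18%), PC3 0.2069 (20.69%);  cumulative: 0.4713, 0.7931, 1


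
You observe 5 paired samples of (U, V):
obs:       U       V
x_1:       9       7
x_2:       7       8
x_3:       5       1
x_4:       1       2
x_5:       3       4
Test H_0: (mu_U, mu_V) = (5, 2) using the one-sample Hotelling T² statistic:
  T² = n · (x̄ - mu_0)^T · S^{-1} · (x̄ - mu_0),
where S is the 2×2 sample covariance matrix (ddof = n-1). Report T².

Step 1 — sample mean vector:
  mean(U) = (9 + 7 + 5 + 1 + 3) / 5 = 25/5 = 5
  mean(V) = (7 + 8 + 1 + 2 + 4) / 5 = 22/5 = 4.4
  x̄ = (5, 4.4),  deviation x̄ - mu_0 = (5, 4.4) - (5, 2) = (0, 2.4).

Step 2 — sample covariance matrix, S[i,j] = (1/(n-1)) · Σ_k (x_{k,i} - mean_i) · (x_{k,j} - mean_j), divisor n-1 = 4:
  S[U,U] = ((4)·(4) + (2)·(2) + (0)·(0) + (-4)·(-4) + (-2)·(-2)) / 4 = 40/4 = 10
  S[U,V] = ((4)·(2.6) + (2)·(3.6) + (0)·(-3.4) + (-4)·(-2.4) + (-2)·(-0.4)) / 4 = 28/4 = 7
  S[V,V] = ((2.6)·(2.6) + (3.6)·(3.6) + (-3.4)·(-3.4) + (-2.4)·(-2.4) + (-0.4)·(-0.4)) / 4 = 37.2/4 = 9.3
  S = [[10, 7],
 [7, 9.3]].

Step 3 — invert S. det(S) = 10·9.3 - (7)² = 44.
  S^{-1} = (1/det) · [[d, -b], [-b, a]] = [[0.2114, -0.1591],
 [-0.1591, 0.2273]].

Step 4 — quadratic form (x̄ - mu_0)^T · S^{-1} · (x̄ - mu_0):
  S^{-1} · (x̄ - mu_0) = (-0.3818, 0.5455),
  (x̄ - mu_0)^T · [...] = (0)·(-0.3818) + (2.4)·(0.5455) = 1.3091.

Step 5 — scale by n: T² = 5 · 1.3091 = 6.5455.

T² ≈ 6.5455


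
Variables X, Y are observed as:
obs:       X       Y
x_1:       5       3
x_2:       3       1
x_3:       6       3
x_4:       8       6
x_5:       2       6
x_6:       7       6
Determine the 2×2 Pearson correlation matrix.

Step 1 — column means:
  mean(X) = (5 + 3 + 6 + 8 + 2 + 7) / 6 = 31/6 = 5.1667
  mean(Y) = (3 + 1 + 3 + 6 + 6 + 6) / 6 = 25/6 = 4.1667

Step 2 — sample variances and covariances s[i,j] = (1/(n-1)) · Σ_k (x_{k,i} - mean_i) · (x_{k,j} - mean_j), with n-1 = 5:
  s[X,X] = ((-0.1667)·(-0.1667) + (-2.1667)·(-2.1667) + (0.8333)·(0.8333) + (2.8333)·(2.8333) + (-3.1667)·(-3.1667) + (1.8333)·(1.8333)) / 5 = 26.8333/5 = 5.3667
  s[X,Y] = ((-0.1667)·(-1.1667) + (-2.1667)·(-3.1667) + (0.8333)·(-1.1667) + (2.8333)·(1.8333) + (-3.1667)·(1.8333) + (1.8333)·(1.8333)) / 5 = 8.8333/5 = 1.7667
  s[Y,Y] = ((-1.1667)·(-1.1667) + (-3.1667)·(-3.1667) + (-1.1667)·(-1.1667) + (1.8333)·(1.8333) + (1.8333)·(1.8333) + (1.8333)·(1.8333)) / 5 = 22.8333/5 = 4.5667
  Sample standard deviations s_i = √(s[i,i]):
  s(X) = √(5.3667) = 2.3166
  s(Y) = √(4.5667) = 2.137

Step 3 — r_{ij} = s_{ij} / (s_i · s_j):
  r[X,X] = 1 (diagonal).
  r[X,Y] = 1.7667 / (2.3166 · 2.137) = 1.7667 / 4.9505 = 0.3569
  r[Y,Y] = 1 (diagonal).

R is symmetric with unit diagonal. Assembling:

R = [[1, 0.3569],
 [0.3569, 1]]


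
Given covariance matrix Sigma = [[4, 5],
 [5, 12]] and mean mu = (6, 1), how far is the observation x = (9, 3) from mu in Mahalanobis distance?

Step 1 — centre the observation: (x - mu) = (3, 2).

Step 2 — invert Sigma. det(Sigma) = 4·12 - (5)² = 23.
  Sigma^{-1} = (1/det) · [[d, -b], [-b, a]] = [[0.5217, -0.2174],
 [-0.2174, 0.1739]].

Step 3 — form the quadratic (x - mu)^T · Sigma^{-1} · (x - mu):
  Sigma^{-1} · (x - mu) = (1.1304, -0.3043).
  (x - mu)^T · [Sigma^{-1} · (x - mu)] = (3)·(1.1304) + (2)·(-0.3043) = 2.7826.

Step 4 — take square root: d = √(2.7826) ≈ 1.6681.

d(x, mu) = √(2.7826) ≈ 1.6681


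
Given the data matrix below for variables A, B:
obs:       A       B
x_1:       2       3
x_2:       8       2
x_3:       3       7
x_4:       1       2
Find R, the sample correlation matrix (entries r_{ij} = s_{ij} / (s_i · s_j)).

Step 1 — column means:
  mean(A) = (2 + 8 + 3 + 1) / 4 = 14/4 = 3.5
  mean(B) = (3 + 2 + 7 + 2) / 4 = 14/4 = 3.5

Step 2 — sample variances and covariances s[i,j] = (1/(n-1)) · Σ_k (x_{k,i} - mean_i) · (x_{k,j} - mean_j), with n-1 = 3:
  s[A,A] = ((-1.5)·(-1.5) + (4.5)·(4.5) + (-0.5)·(-0.5) + (-2.5)·(-2.5)) / 3 = 29/3 = 9.6667
  s[A,B] = ((-1.5)·(-0.5) + (4.5)·(-1.5) + (-0.5)·(3.5) + (-2.5)·(-1.5)) / 3 = -4/3 = -1.3333
  s[B,B] = ((-0.5)·(-0.5) + (-1.5)·(-1.5) + (3.5)·(3.5) + (-1.5)·(-1.5)) / 3 = 17/3 = 5.6667
  Sample standard deviations s_i = √(s[i,i]):
  s(A) = √(9.6667) = 3.1091
  s(B) = √(5.6667) = 2.3805

Step 3 — r_{ij} = s_{ij} / (s_i · s_j):
  r[A,A] = 1 (diagonal).
  r[A,B] = -1.3333 / (3.1091 · 2.3805) = -1.3333 / 7.4012 = -0.1802
  r[B,B] = 1 (diagonal).

R is symmetric with unit diagonal. Assembling:

R = [[1, -0.1802],
 [-0.1802, 1]]


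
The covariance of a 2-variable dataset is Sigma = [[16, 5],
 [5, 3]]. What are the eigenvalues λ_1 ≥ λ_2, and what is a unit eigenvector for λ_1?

Step 1 — characteristic polynomial of 2×2 Sigma:
  det(Sigma - λI) = λ² - trace · λ + det = 0.
  trace = 16 + 3 = 19, det = 16·3 - (5)² = 23.
Step 2 — discriminant:
  Δ = trace² - 4·det = 361 - 92 = 269.
Step 3 — eigenvalues:
  λ = (trace ± √Δ)/2 = (19 ± 16.4012)/2,
  λ_1 = 17.7006,  λ_2 = 1.2994.

Step 4 — unit eigenvector for λ_1: solve (Sigma - λ_1 I)v = 0. First row:
  (16 - 17.7006)·v_x + (5)·v_y = 0, i.e. (-1.7006)·v_x + (5)·v_y = 0,
  so v ∝ (b, λ_1 - a) = (5, 1.7006) = u.
  ||u|| = √((5)² + (1.7006)²) = √(27.8921) ≈ 5.2813,
  v_1 = u/||u|| ≈ (0.9467, 0.322) (||v_1|| = 1).

λ_1 = 17.7006,  λ_2 = 1.2994;  v_1 ≈ (0.9467, 0.322)


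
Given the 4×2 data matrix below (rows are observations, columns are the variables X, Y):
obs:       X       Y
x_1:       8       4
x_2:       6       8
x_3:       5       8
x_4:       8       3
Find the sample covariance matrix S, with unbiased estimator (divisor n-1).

Step 1 — column means:
  mean(X) = (8 + 6 + 5 + 8) / 4 = 27/4 = 6.75
  mean(Y) = (4 + 8 + 8 + 3) / 4 = 23/4 = 5.75

Step 2 — sample covariance S[i,j] = (1/(n-1)) · Σ_k (x_{k,i} - mean_i) · (x_{k,j} - mean_j), with n-1 = 3.
  S[X,X] = ((1.25)·(1.25) + (-0.75)·(-0.75) + (-1.75)·(-1.75) + (1.25)·(1.25)) / 3 = 6.75/3 = 2.25
  S[X,Y] = ((1.25)·(-1.75) + (-0.75)·(2.25) + (-1.75)·(2.25) + (1.25)·(-2.75)) / 3 = -11.25/3 = -3.75
  S[Y,Y] = ((-1.75)·(-1.75) + (2.25)·(2.25) + (2.25)·(2.25) + (-2.75)·(-2.75)) / 3 = 20.75/3 = 6.9167

S is symmetric (S[j,i] = S[i,j]). Assembling:

S = [[2.25, -3.75],
 [-3.75, 6.9167]]


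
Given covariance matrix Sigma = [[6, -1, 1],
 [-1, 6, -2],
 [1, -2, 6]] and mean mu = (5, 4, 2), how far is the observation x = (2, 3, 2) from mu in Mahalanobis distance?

Step 1 — centre the observation: (x - mu) = (-3, -1, 0).

Step 2 — invert Sigma (cofactor / det for 3×3, or solve directly):
  Sigma^{-1} = [[0.1739, 0.0217, -0.0217],
 [0.0217, 0.1902, 0.0598],
 [-0.0217, 0.0598, 0.1902]].

Step 3 — form the quadratic (x - mu)^T · Sigma^{-1} · (x - mu):
  Sigma^{-1} · (x - mu) = (-0.5435, -0.2554, 0.0054).
  (x - mu)^T · [Sigma^{-1} · (x - mu)] = (-3)·(-0.5435) + (-1)·(-0.2554) + (0)·(0.0054) = 1.8859.

Step 4 — take square root: d = √(1.8859) ≈ 1.3733.

d(x, mu) = √(1.8859) ≈ 1.3733


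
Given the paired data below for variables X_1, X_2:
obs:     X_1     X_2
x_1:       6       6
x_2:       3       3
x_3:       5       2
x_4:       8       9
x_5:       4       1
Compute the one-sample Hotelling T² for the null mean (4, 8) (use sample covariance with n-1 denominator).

Step 1 — sample mean vector:
  mean(X_1) = (6 + 3 + 5 + 8 + 4) / 5 = 26/5 = 5.2
  mean(X_2) = (6 + 3 + 2 + 9 + 1) / 5 = 21/5 = 4.2
  x̄ = (5.2, 4.2),  deviation x̄ - mu_0 = (5.2, 4.2) - (4, 8) = (1.2, -3.8).

Step 2 — sample covariance matrix, S[i,j] = (1/(n-1)) · Σ_k (x_{k,i} - mean_i) · (x_{k,j} - mean_j), divisor n-1 = 4:
  S[X_1,X_1] = ((0.8)·(0.8) + (-2.2)·(-2.2) + (-0.2)·(-0.2) + (2.8)·(2.8) + (-1.2)·(-1.2)) / 4 = 14.8/4 = 3.7
  S[X_1,X_2] = ((0.8)·(1.8) + (-2.2)·(-1.2) + (-0.2)·(-2.2) + (2.8)·(4.8) + (-1.2)·(-3.2)) / 4 = 21.8/4 = 5.45
  S[X_2,X_2] = ((1.8)·(1.8) + (-1.2)·(-1.2) + (-2.2)·(-2.2) + (4.8)·(4.8) + (-3.2)·(-3.2)) / 4 = 42.8/4 = 10.7
  S = [[3.7, 5.45],
 [5.45, 10.7]].

Step 3 — invert S. det(S) = 3.7·10.7 - (5.45)² = 9.8875.
  S^{-1} = (1/det) · [[d, -b], [-b, a]] = [[1.0822, -0.5512],
 [-0.5512, 0.3742]].

Step 4 — quadratic form (x̄ - mu_0)^T · S^{-1} · (x̄ - mu_0):
  S^{-1} · (x̄ - mu_0) = (3.3932, -2.0834),
  (x̄ - mu_0)^T · [...] = (1.2)·(3.3932) + (-3.8)·(-2.0834) = 11.9889.

Step 5 — scale by n: T² = 5 · 11.9889 = 59.9444.

T² ≈ 59.9444


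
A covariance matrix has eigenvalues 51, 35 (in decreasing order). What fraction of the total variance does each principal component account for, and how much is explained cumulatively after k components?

Step 1 — total variance = trace(Sigma) = Σ λ_i = 51 + 35 = 86.

Step 2 — fraction explained by component i = λ_i / Σ λ:
  PC1: 51/86 = 0.593
  PC2: 35/86 = 0.407

Step 3 — cumulative fraction after k components = (λ_1 + ... + λ_k) / Σ λ:
  k = 1: 51/86 = 0.593
  k = 2: (51 + 35)/86 = 86/86 = 1

Summary (fraction, with percent):

explained: PC1 0.593 (59.3%), PC2 0.407 (40.7%);  cumulative: 0.593, 1


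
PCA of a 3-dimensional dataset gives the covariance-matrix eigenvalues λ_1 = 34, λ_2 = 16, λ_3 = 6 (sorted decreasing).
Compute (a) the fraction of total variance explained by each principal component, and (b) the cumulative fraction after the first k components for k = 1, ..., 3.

Step 1 — total variance = trace(Sigma) = Σ λ_i = 34 + 16 + 6 = 56.

Step 2 — fraction explained by component i = λ_i / Σ λ:
  PC1: 34/56 = 0.6071
  PC2: 16/56 = 0.2857
  PC3: 6/56 = 0.1071

Step 3 — cumulative fraction after k components = (λ_1 + ... + λ_k) / Σ λ:
  k = 1: 34/56 = 0.6071
  k = 2: (34 + 16)/56 = 50/56 = 0.8929
  k = 3: (34 + 16 + 6)/56 = 56/56 = 1

Summary (fraction, with percent):

explained: PC1 0.6071 (60.71%), PC2 0.2857 (28.57%), PC3 0.1071 (10.71%);  cumulative: 0.6071, 0.8929, 1


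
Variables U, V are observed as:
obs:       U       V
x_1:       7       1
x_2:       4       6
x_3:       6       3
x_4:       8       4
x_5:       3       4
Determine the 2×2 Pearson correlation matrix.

Step 1 — column means:
  mean(U) = (7 + 4 + 6 + 8 + 3) / 5 = 28/5 = 5.6
  mean(V) = (1 + 6 + 3 + 4 + 4) / 5 = 18/5 = 3.6

Step 2 — sample variances and covariances s[i,j] = (1/(n-1)) · Σ_k (x_{k,i} - mean_i) · (x_{k,j} - mean_j), with n-1 = 4:
  s[U,U] = ((1.4)·(1.4) + (-1.6)·(-1.6) + (0.4)·(0.4) + (2.4)·(2.4) + (-2.6)·(-2.6)) / 4 = 17.2/4 = 4.3
  s[U,V] = ((1.4)·(-2.6) + (-1.6)·(2.4) + (0.4)·(-0.6) + (2.4)·(0.4) + (-2.6)·(0.4)) / 4 = -7.8/4 = -1.95
  s[V,V] = ((-2.6)·(-2.6) + (2.4)·(2.4) + (-0.6)·(-0.6) + (0.4)·(0.4) + (0.4)·(0.4)) / 4 = 13.2/4 = 3.3
  Sample standard deviations s_i = √(s[i,i]):
  s(U) = √(4.3) = 2.0736
  s(V) = √(3.3) = 1.8166

Step 3 — r_{ij} = s_{ij} / (s_i · s_j):
  r[U,U] = 1 (diagonal).
  r[U,V] = -1.95 / (2.0736 · 1.8166) = -1.95 / 3.767 = -0.5177
  r[V,V] = 1 (diagonal).

R is symmetric with unit diagonal. Assembling:

R = [[1, -0.5177],
 [-0.5177, 1]]


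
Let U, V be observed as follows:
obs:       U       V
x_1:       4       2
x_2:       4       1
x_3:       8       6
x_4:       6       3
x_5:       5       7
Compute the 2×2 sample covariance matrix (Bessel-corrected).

Step 1 — column means:
  mean(U) = (4 + 4 + 8 + 6 + 5) / 5 = 27/5 = 5.4
  mean(V) = (2 + 1 + 6 + 3 + 7) / 5 = 19/5 = 3.8

Step 2 — sample covariance S[i,j] = (1/(n-1)) · Σ_k (x_{k,i} - mean_i) · (x_{k,j} - mean_j), with n-1 = 4.
  S[U,U] = ((-1.4)·(-1.4) + (-1.4)·(-1.4) + (2.6)·(2.6) + (0.6)·(0.6) + (-0.4)·(-0.4)) / 4 = 11.2/4 = 2.8
  S[U,V] = ((-1.4)·(-1.8) + (-1.4)·(-2.8) + (2.6)·(2.2) + (0.6)·(-0.8) + (-0.4)·(3.2)) / 4 = 10.4/4 = 2.6
  S[V,V] = ((-1.8)·(-1.8) + (-2.8)·(-2.8) + (2.2)·(2.2) + (-0.8)·(-0.8) + (3.2)·(3.2)) / 4 = 26.8/4 = 6.7

S is symmetric (S[j,i] = S[i,j]). Assembling:

S = [[2.8, 2.6],
 [2.6, 6.7]]


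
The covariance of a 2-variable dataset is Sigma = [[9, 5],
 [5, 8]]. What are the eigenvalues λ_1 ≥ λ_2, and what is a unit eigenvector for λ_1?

Step 1 — characteristic polynomial of 2×2 Sigma:
  det(Sigma - λI) = λ² - trace · λ + det = 0.
  trace = 9 + 8 = 17, det = 9·8 - (5)² = 47.
Step 2 — discriminant:
  Δ = trace² - 4·det = 289 - 188 = 101.
Step 3 — eigenvalues:
  λ = (trace ± √Δ)/2 = (17 ± 10.0499)/2,
  λ_1 = 13.5249,  λ_2 = 3.4751.

Step 4 — unit eigenvector for λ_1: solve (Sigma - λ_1 I)v = 0. First row:
  (9 - 13.5249)·v_x + (5)·v_y = 0, i.e. (-4.5249)·v_x + (5)·v_y = 0,
  so v ∝ (b, λ_1 - a) = (5, 4.5249) = u.
  ||u|| = √((5)² + (4.5249)²) = √(45.4751) ≈ 6.7435,
  v_1 = u/||u|| ≈ (0.7415, 0.671) (||v_1|| = 1).

λ_1 = 13.5249,  λ_2 = 3.4751;  v_1 ≈ (0.7415, 0.671)


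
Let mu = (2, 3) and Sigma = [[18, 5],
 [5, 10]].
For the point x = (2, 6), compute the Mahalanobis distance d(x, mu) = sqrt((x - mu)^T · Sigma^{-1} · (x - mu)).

Step 1 — centre the observation: (x - mu) = (0, 3).

Step 2 — invert Sigma. det(Sigma) = 18·10 - (5)² = 155.
  Sigma^{-1} = (1/det) · [[d, -b], [-b, a]] = [[0.0645, -0.0323],
 [-0.0323, 0.1161]].

Step 3 — form the quadratic (x - mu)^T · Sigma^{-1} · (x - mu):
  Sigma^{-1} · (x - mu) = (-0.0968, 0.3484).
  (x - mu)^T · [Sigma^{-1} · (x - mu)] = (0)·(-0.0968) + (3)·(0.3484) = 1.0452.

Step 4 — take square root: d = √(1.0452) ≈ 1.0223.

d(x, mu) = √(1.0452) ≈ 1.0223


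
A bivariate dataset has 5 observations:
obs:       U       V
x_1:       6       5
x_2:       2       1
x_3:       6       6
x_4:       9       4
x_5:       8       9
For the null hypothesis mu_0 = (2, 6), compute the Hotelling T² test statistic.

Step 1 — sample mean vector:
  mean(U) = (6 + 2 + 6 + 9 + 8) / 5 = 31/5 = 6.2
  mean(V) = (5 + 1 + 6 + 4 + 9) / 5 = 25/5 = 5
  x̄ = (6.2, 5),  deviation x̄ - mu_0 = (6.2, 5) - (2, 6) = (4.2, -1).

Step 2 — sample covariance matrix, S[i,j] = (1/(n-1)) · Σ_k (x_{k,i} - mean_i) · (x_{k,j} - mean_j), divisor n-1 = 4:
  S[U,U] = ((-0.2)·(-0.2) + (-4.2)·(-4.2) + (-0.2)·(-0.2) + (2.8)·(2.8) + (1.8)·(1.8)) / 4 = 28.8/4 = 7.2
  S[U,V] = ((-0.2)·(0) + (-4.2)·(-4) + (-0.2)·(1) + (2.8)·(-1) + (1.8)·(4)) / 4 = 21/4 = 5.25
  S[V,V] = ((0)·(0) + (-4)·(-4) + (1)·(1) + (-1)·(-1) + (4)·(4)) / 4 = 34/4 = 8.5
  S = [[7.2, 5.25],
 [5.25, 8.5]].

Step 3 — invert S. det(S) = 7.2·8.5 - (5.25)² = 33.6375.
  S^{-1} = (1/det) · [[d, -b], [-b, a]] = [[0.2527, -0.1561],
 [-0.1561, 0.214]].

Step 4 — quadratic form (x̄ - mu_0)^T · S^{-1} · (x̄ - mu_0):
  S^{-1} · (x̄ - mu_0) = (1.2174, -0.8696),
  (x̄ - mu_0)^T · [...] = (4.2)·(1.2174) + (-1)·(-0.8696) = 5.9826.

Step 5 — scale by n: T² = 5 · 5.9826 = 29.913.

T² ≈ 29.913


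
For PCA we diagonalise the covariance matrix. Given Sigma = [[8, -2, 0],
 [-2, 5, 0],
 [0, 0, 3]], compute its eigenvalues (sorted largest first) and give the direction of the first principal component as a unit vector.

Step 1 — characteristic polynomial p(λ) = det(λI - Sigma) = λ³ - tr·λ² + c_1·λ - det, where tr = trace, c_1 = sum of the principal 2×2 minors, det = det(Sigma):
  tr = 8 + 5 + 3 = 16,
  c_1 = (8·5 - (-2)²) + (8·3 - (0)²) + (5·3 - (0)²) = 36 + 24 + 15 = 75,
  det = 8·(5·3 - (0)²) - (-2)·((-2)·3 - (0)·(0)) + (0)·((-2)·(0) - 5·(0)) = 8·(15) - (-2)·(-6) + (0)·(0) = 108.
  So p(λ) = λ³ - 16λ² + 75λ - 108.
Step 2 — look for an integer root (rational root theorem: any rational root is an integer divisor of 108). Testing λ = 3:
  p(3) = 27 - 144 + 225 - 108 = 0  ✓
  Dividing out (λ - 3): p(λ) = (λ - 3)(λ² - 13λ + 36).
Step 3 — remaining eigenvalues from the quadratic λ² - 13λ + 36 = 0:
  Δ = 13² - 4·36 = 169 - 144 = 25,  λ = (13 ± √25)/2 = (13 ± 5)/2 = 9 or 4.
  Sorted: λ_1 = 9,  λ_2 = 4,  λ_3 = 3  (check: sum = 16 = tr ✓).

Step 4 — unit eigenvector for λ_1 = 9: v spans the null space of (Sigma - λ_1 I), whose rows are
  r_1 = (-1, -2, 0),  r_2 = (-2, -4, 0),  r_3 = (0, 0, -6).
  v is orthogonal to every row, so take v ∝ r_1 × r_3 = ((-2)·(-6) - (0)·(0), (0)·(0) - (-1)·(-6), (-1)·(0) - (-2)·(0)) = (12, -6, 0).
  Rescale (divide by 6): u = (2, -1, 0).
  ||u|| = √((2)² + (-1)² + (0)²) = √(5) ≈ 2.2361,  v_1 = u/||u|| ≈ (0.8944, -0.4472, 0) (||v_1|| = 1).

λ_1 = 9,  λ_2 = 4,  λ_3 = 3;  v_1 ≈ (0.8944, -0.4472, 0)


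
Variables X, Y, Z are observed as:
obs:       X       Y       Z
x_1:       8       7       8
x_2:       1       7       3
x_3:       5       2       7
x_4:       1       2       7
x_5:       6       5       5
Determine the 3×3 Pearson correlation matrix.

Step 1 — column means:
  mean(X) = (8 + 1 + 5 + 1 + 6) / 5 = 21/5 = 4.2
  mean(Y) = (7 + 7 + 2 + 2 + 5) / 5 = 23/5 = 4.6
  mean(Z) = (8 + 3 + 7 + 7 + 5) / 5 = 30/5 = 6

Step 2 — sample variances and covariances s[i,j] = (1/(n-1)) · Σ_k (x_{k,i} - mean_i) · (x_{k,j} - mean_j), with n-1 = 4:
  s[X,X] = ((3.8)·(3.8) + (-3.2)·(-3.2) + (0.8)·(0.8) + (-3.2)·(-3.2) + (1.8)·(1.8)) / 4 = 38.8/4 = 9.7
  s[X,Y] = ((3.8)·(2.4) + (-3.2)·(2.4) + (0.8)·(-2.6) + (-3.2)·(-2.6) + (1.8)·(0.4)) / 4 = 8.4/4 = 2.1
  s[X,Z] = ((3.8)·(2) + (-3.2)·(-3) + (0.8)·(1) + (-3.2)·(1) + (1.8)·(-1)) / 4 = 13/4 = 3.25
  s[Y,Y] = ((2.4)·(2.4) + (2.4)·(2.4) + (-2.6)·(-2.6) + (-2.6)·(-2.6) + (0.4)·(0.4)) / 4 = 25.2/4 = 6.3
  s[Y,Z] = ((2.4)·(2) + (2.4)·(-3) + (-2.6)·(1) + (-2.6)·(1) + (0.4)·(-1)) / 4 = -8/4 = -2
  s[Z,Z] = ((2)·(2) + (-3)·(-3) + (1)·(1) + (1)·(1) + (-1)·(-1)) / 4 = 16/4 = 4
  Sample standard deviations s_i = √(s[i,i]):
  s(X) = √(9.7) = 3.1145
  s(Y) = √(6.3) = 2.51
  s(Z) = √(4) = 2

Step 3 — r_{ij} = s_{ij} / (s_i · s_j):
  r[X,X] = 1 (diagonal).
  r[X,Y] = 2.1 / (3.1145 · 2.51) = 2.1 / 7.8173 = 0.2686
  r[X,Z] = 3.25 / (3.1145 · 2) = 3.25 / 6.229 = 0.5218
  r[Y,Y] = 1 (diagonal).
  r[Y,Z] = -2 / (2.51 · 2) = -2 / 5.02 = -0.3984
  r[Z,Z] = 1 (diagonal).

R is symmetric with unit diagonal. Assembling:

R = [[1, 0.2686, 0.5218],
 [0.2686, 1, -0.3984],
 [0.5218, -0.3984, 1]]


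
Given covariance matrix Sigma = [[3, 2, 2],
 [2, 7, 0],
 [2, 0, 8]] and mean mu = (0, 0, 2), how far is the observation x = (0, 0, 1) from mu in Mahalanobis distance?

Step 1 — centre the observation: (x - mu) = (0, 0, -1).

Step 2 — invert Sigma (cofactor / det for 3×3, or solve directly):
  Sigma^{-1} = [[0.5185, -0.1481, -0.1296],
 [-0.1481, 0.1852, 0.037],
 [-0.1296, 0.037, 0.1574]].

Step 3 — form the quadratic (x - mu)^T · Sigma^{-1} · (x - mu):
  Sigma^{-1} · (x - mu) = (0.1296, -0.037, -0.1574).
  (x - mu)^T · [Sigma^{-1} · (x - mu)] = (0)·(0.1296) + (0)·(-0.037) + (-1)·(-0.1574) = 0.1574.

Step 4 — take square root: d = √(0.1574) ≈ 0.3967.

d(x, mu) = √(0.1574) ≈ 0.3967


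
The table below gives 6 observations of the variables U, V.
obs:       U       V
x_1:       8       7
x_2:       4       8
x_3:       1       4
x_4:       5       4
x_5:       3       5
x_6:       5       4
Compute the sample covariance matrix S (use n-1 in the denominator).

Step 1 — column means:
  mean(U) = (8 + 4 + 1 + 5 + 3 + 5) / 6 = 26/6 = 4.3333
  mean(V) = (7 + 8 + 4 + 4 + 5 + 4) / 6 = 32/6 = 5.3333

Step 2 — sample covariance S[i,j] = (1/(n-1)) · Σ_k (x_{k,i} - mean_i) · (x_{k,j} - mean_j), with n-1 = 5.
  S[U,U] = ((3.6667)·(3.6667) + (-0.3333)·(-0.3333) + (-3.3333)·(-3.3333) + (0.6667)·(0.6667) + (-1.3333)·(-1.3333) + (0.6667)·(0.6667)) / 5 = 27.3333/5 = 5.4667
  S[U,V] = ((3.6667)·(1.6667) + (-0.3333)·(2.6667) + (-3.3333)·(-1.3333) + (0.6667)·(-1.3333) + (-1.3333)·(-0.3333) + (0.6667)·(-1.3333)) / 5 = 8.3333/5 = 1.6667
  S[V,V] = ((1.6667)·(1.6667) + (2.6667)·(2.6667) + (-1.3333)·(-1.3333) + (-1.3333)·(-1.3333) + (-0.3333)·(-0.3333) + (-1.3333)·(-1.3333)) / 5 = 15.3333/5 = 3.0667

S is symmetric (S[j,i] = S[i,j]). Assembling:

S = [[5.4667, 1.6667],
 [1.6667, 3.0667]]


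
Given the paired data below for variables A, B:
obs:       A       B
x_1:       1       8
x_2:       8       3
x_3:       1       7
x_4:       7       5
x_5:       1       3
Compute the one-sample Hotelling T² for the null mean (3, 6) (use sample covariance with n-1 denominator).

Step 1 — sample mean vector:
  mean(A) = (1 + 8 + 1 + 7 + 1) / 5 = 18/5 = 3.6
  mean(B) = (8 + 3 + 7 + 5 + 3) / 5 = 26/5 = 5.2
  x̄ = (3.6, 5.2),  deviation x̄ - mu_0 = (3.6, 5.2) - (3, 6) = (0.6, -0.8).

Step 2 — sample covariance matrix, S[i,j] = (1/(n-1)) · Σ_k (x_{k,i} - mean_i) · (x_{k,j} - mean_j), divisor n-1 = 4:
  S[A,A] = ((-2.6)·(-2.6) + (4.4)·(4.4) + (-2.6)·(-2.6) + (3.4)·(3.4) + (-2.6)·(-2.6)) / 4 = 51.2/4 = 12.8
  S[A,B] = ((-2.6)·(2.8) + (4.4)·(-2.2) + (-2.6)·(1.8) + (3.4)·(-0.2) + (-2.6)·(-2.2)) / 4 = -16.6/4 = -4.15
  S[B,B] = ((2.8)·(2.8) + (-2.2)·(-2.2) + (1.8)·(1.8) + (-0.2)·(-0.2) + (-2.2)·(-2.2)) / 4 = 20.8/4 = 5.2
  S = [[12.8, -4.15],
 [-4.15, 5.2]].

Step 3 — invert S. det(S) = 12.8·5.2 - (-4.15)² = 49.3375.
  S^{-1} = (1/det) · [[d, -b], [-b, a]] = [[0.1054, 0.0841],
 [0.0841, 0.2594]].

Step 4 — quadratic form (x̄ - mu_0)^T · S^{-1} · (x̄ - mu_0):
  S^{-1} · (x̄ - mu_0) = (-0.0041, -0.1571),
  (x̄ - mu_0)^T · [...] = (0.6)·(-0.0041) + (-0.8)·(-0.1571) = 0.1232.

Step 5 — scale by n: T² = 5 · 0.1232 = 0.6162.

T² ≈ 0.6162


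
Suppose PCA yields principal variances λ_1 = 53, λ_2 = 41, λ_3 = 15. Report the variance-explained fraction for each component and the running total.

Step 1 — total variance = trace(Sigma) = Σ λ_i = 53 + 41 + 15 = 109.

Step 2 — fraction explained by component i = λ_i / Σ λ:
  PC1: 53/109 = 0.4862
  PC2: 41/109 = 0.3761
  PC3: 15/109 = 0.1376

Step 3 — cumulative fraction after k components = (λ_1 + ... + λ_k) / Σ λ:
  k = 1: 53/109 = 0.4862
  k = 2: (53 + 41)/109 = 94/109 = 0.8624
  k = 3: (53 + 41 + 15)/109 = 109/109 = 1

Summary (fraction, with percent):

explained: PC1 0.4862 (48.62%), PC2 0.3761 (37.61%), PC3 0.1376 (13.76%);  cumulative: 0.4862, 0.8624, 1


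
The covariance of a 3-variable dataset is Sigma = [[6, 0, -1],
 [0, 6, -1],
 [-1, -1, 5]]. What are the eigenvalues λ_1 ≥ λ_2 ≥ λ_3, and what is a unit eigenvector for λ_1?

Step 1 — characteristic polynomial p(λ) = det(λI - Sigma) = λ³ - tr·λ² + c_1·λ - det, where tr = trace, c_1 = sum of the principal 2×2 minors, det = det(Sigma):
  tr = 6 + 6 + 5 = 17,
  c_1 = (6·6 - (0)²) + (6·5 - (-1)²) + (6·5 - (-1)²) = 36 + 29 + 29 = 94,
  det = 6·(6·5 - (-1)²) - (0)·((0)·5 - (-1)·(-1)) + (-1)·((0)·(-1) - 6·(-1)) = 6·(29) - (0)·(-1) + (-1)·(6) = 168.
  So p(λ) = λ³ - 17λ² + 94λ - 168.
Step 2 — look for an integer root (rational root theorem: any rational root is an integer divisor of 168). Testing λ = 4:
  p(4) = 64 - 272 + 376 - 168 = 0  ✓
  Dividing out (λ - 4): p(λ) = (λ - 4)(λ² - 13λ + 42).
Step 3 — remaining eigenvalues from the quadratic λ² - 13λ + 42 = 0:
  Δ = 13² - 4·42 = 169 - 168 = 1,  λ = (13 ± √1)/2 = (13 ± 1)/2 = 7 or 6.
  Sorted: λ_1 = 7,  λ_2 = 6,  λ_3 = 4  (check: sum = 17 = tr ✓).

Step 4 — unit eigenvector for λ_1 = 7: v spans the null space of (Sigma - λ_1 I), whose rows are
  r_1 = (-1, 0, -1),  r_2 = (0, -1, -1),  r_3 = (-1, -1, -2).
  v is orthogonal to every row, so take v ∝ r_1 × r_2 = ((0)·(-1) - (-1)·(-1), (-1)·(0) - (-1)·(-1), (-1)·(-1) - (0)·(0)) = (-1, -1, 1).
  Rescale (multiply by -1 so the first nonzero entry is positive): u = (1, 1, -1).
  ||u|| = √((1)² + (1)² + (-1)²) = √(3) ≈ 1.7321,  v_1 = u/||u|| ≈ (0.5774, 0.5774, -0.5774) (||v_1|| = 1).

λ_1 = 7,  λ_2 = 6,  λ_3 = 4;  v_1 ≈ (0.5774, 0.5774, -0.5774)


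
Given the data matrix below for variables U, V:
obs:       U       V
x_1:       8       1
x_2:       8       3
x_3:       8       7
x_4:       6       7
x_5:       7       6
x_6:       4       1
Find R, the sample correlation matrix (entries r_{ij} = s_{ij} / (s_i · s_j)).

Step 1 — column means:
  mean(U) = (8 + 8 + 8 + 6 + 7 + 4) / 6 = 41/6 = 6.8333
  mean(V) = (1 + 3 + 7 + 7 + 6 + 1) / 6 = 25/6 = 4.1667

Step 2 — sample variances and covariances s[i,j] = (1/(n-1)) · Σ_k (x_{k,i} - mean_i) · (x_{k,j} - mean_j), with n-1 = 5:
  s[U,U] = ((1.1667)·(1.1667) + (1.1667)·(1.1667) + (1.1667)·(1.1667) + (-0.8333)·(-0.8333) + (0.1667)·(0.1667) + (-2.8333)·(-2.8333)) / 5 = 12.8333/5 = 2.5667
  s[U,V] = ((1.1667)·(-3.1667) + (1.1667)·(-1.1667) + (1.1667)·(2.8333) + (-0.8333)·(2.8333) + (0.1667)·(1.8333) + (-2.8333)·(-3.1667)) / 5 = 5.1667/5 = 1.0333
  s[V,V] = ((-3.1667)·(-3.1667) + (-1.1667)·(-1.1667) + (2.8333)·(2.8333) + (2.8333)·(2.8333) + (1.8333)·(1.8333) + (-3.1667)·(-3.1667)) / 5 = 40.8333/5 = 8.1667
  Sample standard deviations s_i = √(s[i,i]):
  s(U) = √(2.5667) = 1.6021
  s(V) = √(8.1667) = 2.8577

Step 3 — r_{ij} = s_{ij} / (s_i · s_j):
  r[U,U] = 1 (diagonal).
  r[U,V] = 1.0333 / (1.6021 · 2.8577) = 1.0333 / 4.5783 = 0.2257
  r[V,V] = 1 (diagonal).

R is symmetric with unit diagonal. Assembling:

R = [[1, 0.2257],
 [0.2257, 1]]


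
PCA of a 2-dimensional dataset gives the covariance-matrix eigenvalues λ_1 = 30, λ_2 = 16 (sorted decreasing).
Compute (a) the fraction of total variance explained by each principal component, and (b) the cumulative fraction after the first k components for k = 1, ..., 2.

Step 1 — total variance = trace(Sigma) = Σ λ_i = 30 + 16 = 46.

Step 2 — fraction explained by component i = λ_i / Σ λ:
  PC1: 30/46 = 0.6522
  PC2: 16/46 = 0.3478

Step 3 — cumulative fraction after k components = (λ_1 + ... + λ_k) / Σ λ:
  k = 1: 30/46 = 0.6522
  k = 2: (30 + 16)/46 = 46/46 = 1

Summary (fraction, with percent):

explained: PC1 0.6522 (65.22%), PC2 0.3478 (34.78%);  cumulative: 0.6522, 1


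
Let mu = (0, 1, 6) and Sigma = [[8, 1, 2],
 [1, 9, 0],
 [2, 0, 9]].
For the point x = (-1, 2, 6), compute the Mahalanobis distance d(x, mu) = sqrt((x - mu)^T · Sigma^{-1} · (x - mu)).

Step 1 — centre the observation: (x - mu) = (-1, 1, 0).

Step 2 — invert Sigma (cofactor / det for 3×3, or solve directly):
  Sigma^{-1} = [[0.1343, -0.0149, -0.0299],
 [-0.0149, 0.1128, 0.0033],
 [-0.0299, 0.0033, 0.1177]].

Step 3 — form the quadratic (x - mu)^T · Sigma^{-1} · (x - mu):
  Sigma^{-1} · (x - mu) = (-0.1493, 0.1277, 0.0332).
  (x - mu)^T · [Sigma^{-1} · (x - mu)] = (-1)·(-0.1493) + (1)·(0.1277) + (0)·(0.0332) = 0.2769.

Step 4 — take square root: d = √(0.2769) ≈ 0.5263.

d(x, mu) = √(0.2769) ≈ 0.5263


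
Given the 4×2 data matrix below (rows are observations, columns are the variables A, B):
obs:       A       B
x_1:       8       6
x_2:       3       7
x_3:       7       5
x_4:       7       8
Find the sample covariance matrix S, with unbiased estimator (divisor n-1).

Step 1 — column means:
  mean(A) = (8 + 3 + 7 + 7) / 4 = 25/4 = 6.25
  mean(B) = (6 + 7 + 5 + 8) / 4 = 26/4 = 6.5

Step 2 — sample covariance S[i,j] = (1/(n-1)) · Σ_k (x_{k,i} - mean_i) · (x_{k,j} - mean_j), with n-1 = 3.
  S[A,A] = ((1.75)·(1.75) + (-3.25)·(-3.25) + (0.75)·(0.75) + (0.75)·(0.75)) / 3 = 14.75/3 = 4.9167
  S[A,B] = ((1.75)·(-0.5) + (-3.25)·(0.5) + (0.75)·(-1.5) + (0.75)·(1.5)) / 3 = -2.5/3 = -0.8333
  S[B,B] = ((-0.5)·(-0.5) + (0.5)·(0.5) + (-1.5)·(-1.5) + (1.5)·(1.5)) / 3 = 5/3 = 1.6667

S is symmetric (S[j,i] = S[i,j]). Assembling:

S = [[4.9167, -0.8333],
 [-0.8333, 1.6667]]


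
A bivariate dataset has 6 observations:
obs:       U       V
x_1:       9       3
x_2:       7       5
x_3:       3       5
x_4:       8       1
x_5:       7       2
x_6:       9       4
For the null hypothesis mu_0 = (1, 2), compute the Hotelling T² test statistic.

Step 1 — sample mean vector:
  mean(U) = (9 + 7 + 3 + 8 + 7 + 9) / 6 = 43/6 = 7.1667
  mean(V) = (3 + 5 + 5 + 1 + 2 + 4) / 6 = 20/6 = 3.3333
  x̄ = (7.1667, 3.3333),  deviation x̄ - mu_0 = (7.1667, 3.3333) - (1, 2) = (6.1667, 1.3333).

Step 2 — sample covariance matrix, S[i,j] = (1/(n-1)) · Σ_k (x_{k,i} - mean_i) · (x_{k,j} - mean_j), divisor n-1 = 5:
  S[U,U] = ((1.8333)·(1.8333) + (-0.1667)·(-0.1667) + (-4.1667)·(-4.1667) + (0.8333)·(0.8333) + (-0.1667)·(-0.1667) + (1.8333)·(1.8333)) / 5 = 24.8333/5 = 4.9667
  S[U,V] = ((1.8333)·(-0.3333) + (-0.1667)·(1.6667) + (-4.1667)·(1.6667) + (0.8333)·(-2.3333) + (-0.1667)·(-1.3333) + (1.8333)·(0.6667)) / 5 = -8.3333/5 = -1.6667
  S[V,V] = ((-0.3333)·(-0.3333) + (1.6667)·(1.6667) + (1.6667)·(1.6667) + (-2.3333)·(-2.3333) + (-1.3333)·(-1.3333) + (0.6667)·(0.6667)) / 5 = 13.3333/5 = 2.6667
  S = [[4.9667, -1.6667],
 [-1.6667, 2.6667]].

Step 3 — invert S. det(S) = 4.9667·2.6667 - (-1.6667)² = 10.4667.
  S^{-1} = (1/det) · [[d, -b], [-b, a]] = [[0.2548, 0.1592],
 [0.1592, 0.4745]].

Step 4 — quadratic form (x̄ - mu_0)^T · S^{-1} · (x̄ - mu_0):
  S^{-1} · (x̄ - mu_0) = (1.7834, 1.6146),
  (x̄ - mu_0)^T · [...] = (6.1667)·(1.7834) + (1.3333)·(1.6146) = 13.1507.

Step 5 — scale by n: T² = 6 · 13.1507 = 78.9045.

T² ≈ 78.9045


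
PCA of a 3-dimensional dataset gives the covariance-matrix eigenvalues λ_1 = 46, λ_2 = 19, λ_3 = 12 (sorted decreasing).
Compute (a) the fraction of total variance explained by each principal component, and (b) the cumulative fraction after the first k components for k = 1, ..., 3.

Step 1 — total variance = trace(Sigma) = Σ λ_i = 46 + 19 + 12 = 77.

Step 2 — fraction explained by component i = λ_i / Σ λ:
  PC1: 46/77 = 0.5974
  PC2: 19/77 = 0.2468
  PC3: 12/77 = 0.1558

Step 3 — cumulative fraction after k components = (λ_1 + ... + λ_k) / Σ λ:
  k = 1: 46/77 = 0.5974
  k = 2: (46 + 19)/77 = 65/77 = 0.8442
  k = 3: (46 + 19 + 12)/77 = 77/77 = 1

Summary (fraction, with percent):

explained: PC1 0.5974 (59.74%), PC2 0.2468 (24.68%), PC3 0.1558 (15.58%);  cumulative: 0.5974, 0.8442, 1


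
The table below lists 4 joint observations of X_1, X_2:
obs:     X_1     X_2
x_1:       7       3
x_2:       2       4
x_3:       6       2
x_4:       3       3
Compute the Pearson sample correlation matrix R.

Step 1 — column means:
  mean(X_1) = (7 + 2 + 6 + 3) / 4 = 18/4 = 4.5
  mean(X_2) = (3 + 4 + 2 + 3) / 4 = 12/4 = 3

Step 2 — sample variances and covariances s[i,j] = (1/(n-1)) · Σ_k (x_{k,i} - mean_i) · (x_{k,j} - mean_j), with n-1 = 3:
  s[X_1,X_1] = ((2.5)·(2.5) + (-2.5)·(-2.5) + (1.5)·(1.5) + (-1.5)·(-1.5)) / 3 = 17/3 = 5.6667
  s[X_1,X_2] = ((2.5)·(0) + (-2.5)·(1) + (1.5)·(-1) + (-1.5)·(0)) / 3 = -4/3 = -1.3333
  s[X_2,X_2] = ((0)·(0) + (1)·(1) + (-1)·(-1) + (0)·(0)) / 3 = 2/3 = 0.6667
  Sample standard deviations s_i = √(s[i,i]):
  s(X_1) = √(5.6667) = 2.3805
  s(X_2) = √(0.6667) = 0.8165

Step 3 — r_{ij} = s_{ij} / (s_i · s_j):
  r[X_1,X_1] = 1 (diagonal).
  r[X_1,X_2] = -1.3333 / (2.3805 · 0.8165) = -1.3333 / 1.9437 = -0.686
  r[X_2,X_2] = 1 (diagonal).

R is symmetric with unit diagonal. Assembling:

R = [[1, -0.686],
 [-0.686, 1]]


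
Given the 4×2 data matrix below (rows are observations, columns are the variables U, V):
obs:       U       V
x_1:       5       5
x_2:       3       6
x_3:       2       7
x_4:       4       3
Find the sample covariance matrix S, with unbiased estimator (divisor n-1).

Step 1 — column means:
  mean(U) = (5 + 3 + 2 + 4) / 4 = 14/4 = 3.5
  mean(V) = (5 + 6 + 7 + 3) / 4 = 21/4 = 5.25

Step 2 — sample covariance S[i,j] = (1/(n-1)) · Σ_k (x_{k,i} - mean_i) · (x_{k,j} - mean_j), with n-1 = 3.
  S[U,U] = ((1.5)·(1.5) + (-0.5)·(-0.5) + (-1.5)·(-1.5) + (0.5)·(0.5)) / 3 = 5/3 = 1.6667
  S[U,V] = ((1.5)·(-0.25) + (-0.5)·(0.75) + (-1.5)·(1.75) + (0.5)·(-2.25)) / 3 = -4.5/3 = -1.5
  S[V,V] = ((-0.25)·(-0.25) + (0.75)·(0.75) + (1.75)·(1.75) + (-2.25)·(-2.25)) / 3 = 8.75/3 = 2.9167

S is symmetric (S[j,i] = S[i,j]). Assembling:

S = [[1.6667, -1.5],
 [-1.5, 2.9167]]


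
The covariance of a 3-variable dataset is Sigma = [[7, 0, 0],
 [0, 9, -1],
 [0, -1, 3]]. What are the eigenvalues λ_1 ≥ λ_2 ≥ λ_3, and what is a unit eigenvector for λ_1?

Step 1 — characteristic polynomial p(λ) = det(λI - Sigma) = λ³ - tr·λ² + c_1·λ - det, where tr = trace, c_1 = sum of the principal 2×2 minors, det = det(Sigma):
  tr = 7 + 9 + 3 = 19,
  c_1 = (7·9 - (0)²) + (7·3 - (0)²) + (9·3 - (-1)²) = 63 + 21 + 26 = 110,
  det = 7·(9·3 - (-1)²) - (0)·((0)·3 - (-1)·(0)) + (0)·((0)·(-1) - 9·(0)) = 7·(26) - (0)·(0) + (0)·(0) = 182.
  So p(λ) = λ³ - 19λ² + 110λ - 182.
Step 2 — look for an integer root (rational root theorem: any rational root is an integer divisor of 182). Testing λ = 7:
  p(7) = 343 - 931 + 770 - 182 = 0  ✓
  Dividing out (λ - 7): p(λ) = (λ - 7)(λ² - 12λ + 26).
Step 3 — remaining eigenvalues from the quadratic λ² - 12λ + 26 = 0:
  Δ = 12² - 4·26 = 144 - 104 = 40,  λ = (12 ± √40)/2 = (12 ± 6.3246)/2 ≈ 9.1623 or 2.8377.
  Sorted: λ_1 = 9.1623,  λ_2 = 7,  λ_3 = 2.8377  (check: sum = 19 = tr ✓).

Step 4 — unit eigenvector for λ_1 ≈ 9.1623: v spans the null space of (Sigma - λ_1 I), whose rows are
  r_1 = (-2.1623, 0, 0),  r_2 = (0, -0.1623, -1),  r_3 = (0, -1, -6.1623).
  v is orthogonal to every row, so take v ∝ r_1 × r_2 = ((0)·(-1) - (0)·(-0.1623), (0)·(0) - (-2.1623)·(-1), (-2.1623)·(-0.1623) - (0)·(0)) ≈ (0, -2.1623, 0.3509).
  Rescale (multiply by -1 so the first nonzero entry is positive): u = (0, 2.1623, -0.3509).
  ||u|| = √((0)² + (2.1623)² + (-0.3509)²) = √(4.7986) ≈ 2.1906,  v_1 = u/||u|| ≈ (0, 0.9871, -0.1602) (||v_1|| = 1).

λ_1 = 9.1623,  λ_2 = 7,  λ_3 = 2.8377;  v_1 ≈ (0, 0.9871, -0.1602)


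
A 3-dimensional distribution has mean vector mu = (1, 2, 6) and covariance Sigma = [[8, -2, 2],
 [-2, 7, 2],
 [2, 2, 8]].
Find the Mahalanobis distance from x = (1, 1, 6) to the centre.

Step 1 — centre the observation: (x - mu) = (0, -1, 0).

Step 2 — invert Sigma (cofactor / det for 3×3, or solve directly):
  Sigma^{-1} = [[0.1529, 0.0588, -0.0529],
 [0.0588, 0.1765, -0.0588],
 [-0.0529, -0.0588, 0.1529]].

Step 3 — form the quadratic (x - mu)^T · Sigma^{-1} · (x - mu):
  Sigma^{-1} · (x - mu) = (-0.0588, -0.1765, 0.0588).
  (x - mu)^T · [Sigma^{-1} · (x - mu)] = (0)·(-0.0588) + (-1)·(-0.1765) + (0)·(0.0588) = 0.1765.

Step 4 — take square root: d = √(0.1765) ≈ 0.4201.

d(x, mu) = √(0.1765) ≈ 0.4201


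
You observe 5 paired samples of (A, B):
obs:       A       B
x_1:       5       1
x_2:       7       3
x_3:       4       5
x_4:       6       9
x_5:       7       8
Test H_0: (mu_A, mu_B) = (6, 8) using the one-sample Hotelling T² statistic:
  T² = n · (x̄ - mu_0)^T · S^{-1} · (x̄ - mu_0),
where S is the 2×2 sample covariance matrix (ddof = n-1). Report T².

Step 1 — sample mean vector:
  mean(A) = (5 + 7 + 4 + 6 + 7) / 5 = 29/5 = 5.8
  mean(B) = (1 + 3 + 5 + 9 + 8) / 5 = 26/5 = 5.2
  x̄ = (5.8, 5.2),  deviation x̄ - mu_0 = (5.8, 5.2) - (6, 8) = (-0.2, -2.8).

Step 2 — sample covariance matrix, S[i,j] = (1/(n-1)) · Σ_k (x_{k,i} - mean_i) · (x_{k,j} - mean_j), divisor n-1 = 4:
  S[A,A] = ((-0.8)·(-0.8) + (1.2)·(1.2) + (-1.8)·(-1.8) + (0.2)·(0.2) + (1.2)·(1.2)) / 4 = 6.8/4 = 1.7
  S[A,B] = ((-0.8)·(-4.2) + (1.2)·(-2.2) + (-1.8)·(-0.2) + (0.2)·(3.8) + (1.2)·(2.8)) / 4 = 5.2/4 = 1.3
  S[B,B] = ((-4.2)·(-4.2) + (-2.2)·(-2.2) + (-0.2)·(-0.2) + (3.8)·(3.8) + (2.8)·(2.8)) / 4 = 44.8/4 = 11.2
  S = [[1.7, 1.3],
 [1.3, 11.2]].

Step 3 — invert S. det(S) = 1.7·11.2 - (1.3)² = 17.35.
  S^{-1} = (1/det) · [[d, -b], [-b, a]] = [[0.6455, -0.0749],
 [-0.0749, 0.098]].

Step 4 — quadratic form (x̄ - mu_0)^T · S^{-1} · (x̄ - mu_0):
  S^{-1} · (x̄ - mu_0) = (0.0807, -0.2594),
  (x̄ - mu_0)^T · [...] = (-0.2)·(0.0807) + (-2.8)·(-0.2594) = 0.7101.

Step 5 — scale by n: T² = 5 · 0.7101 = 3.5504.

T² ≈ 3.5504


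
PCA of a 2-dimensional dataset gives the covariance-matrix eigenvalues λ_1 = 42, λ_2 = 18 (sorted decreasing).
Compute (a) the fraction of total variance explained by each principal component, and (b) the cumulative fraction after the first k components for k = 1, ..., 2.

Step 1 — total variance = trace(Sigma) = Σ λ_i = 42 + 18 = 60.

Step 2 — fraction explained by component i = λ_i / Σ λ:
  PC1: 42/60 = 0.7
  PC2: 18/60 = 0.3

Step 3 — cumulative fraction after k components = (λ_1 + ... + λ_k) / Σ λ:
  k = 1: 42/60 = 0.7
  k = 2: (42 + 18)/60 = 60/60 = 1

Summary (fraction, with percent):

explained: PC1 0.7 (70%), PC2 0.3 (30%);  cumulative: 0.7, 1


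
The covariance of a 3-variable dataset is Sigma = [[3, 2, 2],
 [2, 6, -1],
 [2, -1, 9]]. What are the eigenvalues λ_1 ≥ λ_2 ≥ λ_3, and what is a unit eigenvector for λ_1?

Step 1 — characteristic polynomial p(λ) = det(λI - Sigma) = λ³ - tr·λ² + c_1·λ - det, where tr = trace, c_1 = sum of the principal 2×2 minors, det = det(Sigma):
  tr = 3 + 6 + 9 = 18,
  c_1 = (3·6 - (2)²) + (3·9 - (2)²) + (6·9 - (-1)²) = 14 + 23 + 53 = 90,
  det = 3·(6·9 - (-1)²) - (2)·((2)·9 - (-1)·(2)) + (2)·((2)·(-1) - 6·(2)) = 3·(53) - (2)·(20) + (2)·(-14) = 91.
  So p(λ) = λ³ - 18λ² + 90λ - 91.
Step 2 — look for an integer root (rational root theorem: any rational root is an integer divisor of 91). Testing λ = 7:
  p(7) = 343 - 882 + 630 - 91 = 0  ✓
  Dividing out (λ - 7): p(λ) = (λ - 7)(λ² - 11λ + 13).
Step 3 — remaining eigenvalues from the quadratic λ² - 11λ + 13 = 0:
  Δ = 11² - 4·13 = 121 - 52 = 69,  λ = (11 ± √69)/2 = (11 ± 8.3066)/2 ≈ 9.6533 or 1.3467.
  Sorted: λ_1 = 9.6533,  λ_2 = 7,  λ_3 = 1.3467  (check: sum = 18 = tr ✓).

Step 4 — unit eigenvector for λ_1 ≈ 9.6533: v spans the null space of (Sigma - λ_1 I), whose rows are
  r_1 = (-6.6533, 2, 2),  r_2 = (2, -3.6533, -1),  r_3 = (2, -1, -0.6533).
  v is orthogonal to every row, so take v ∝ r_1 × r_2 = ((2)·(-1) - (2)·(-3.6533), (2)·(2) - (-6.6533)·(-1), (-6.6533)·(-3.6533) - (2)·(2)) ≈ (5.3066, -2.6533, 20.3066).
  Let u = (5.3066, -2.6533, 20.3066).
  ||u|| = √((5.3066)² + (-2.6533)² + (20.3066)²) = √(447.5593) ≈ 21.1556,  v_1 = u/||u|| ≈ (0.2508, -0.1254, 0.9599) (||v_1|| = 1).

λ_1 = 9.6533,  λ_2 = 7,  λ_3 = 1.3467;  v_1 ≈ (0.2508, -0.1254, 0.9599)
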